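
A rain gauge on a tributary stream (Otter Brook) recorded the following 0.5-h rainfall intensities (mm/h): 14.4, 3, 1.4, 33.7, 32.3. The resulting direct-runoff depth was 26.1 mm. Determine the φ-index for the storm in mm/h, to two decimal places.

Only the 3 blocks with intensity above φ contribute runoff: 14.4, 33.7, 32.3 mm/h.
Σ(I−φ)·Δt = d  ⇒  (14.4+33.7+32.3 − 3φ)·0.5 = 26.1
φ = (80.40 − 26.1/0.5) / 3 = 9.40 mm/h.

φ ≈ 9.40 mm/h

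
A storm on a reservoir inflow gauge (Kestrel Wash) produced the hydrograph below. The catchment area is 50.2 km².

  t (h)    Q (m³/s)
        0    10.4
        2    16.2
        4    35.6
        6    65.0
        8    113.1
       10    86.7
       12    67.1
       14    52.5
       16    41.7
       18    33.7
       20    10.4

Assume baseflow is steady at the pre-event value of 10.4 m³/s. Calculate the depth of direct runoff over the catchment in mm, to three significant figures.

Direct runoff: 0.0, 5.8, 25.2, 54.6, 102.7, 76.3, 56.7, 42.1, 31.3, 23.3, 0.0 m³/s; ΣQ_DR = 418.0 m³/s.
V = ΣQ_DR · Δt = 418.0 × 7200 s = 3.010 × 10^6 m³.
Over A = 50.2 km², depth = V / A = 60.0 mm.

d ≈ 60.0 mm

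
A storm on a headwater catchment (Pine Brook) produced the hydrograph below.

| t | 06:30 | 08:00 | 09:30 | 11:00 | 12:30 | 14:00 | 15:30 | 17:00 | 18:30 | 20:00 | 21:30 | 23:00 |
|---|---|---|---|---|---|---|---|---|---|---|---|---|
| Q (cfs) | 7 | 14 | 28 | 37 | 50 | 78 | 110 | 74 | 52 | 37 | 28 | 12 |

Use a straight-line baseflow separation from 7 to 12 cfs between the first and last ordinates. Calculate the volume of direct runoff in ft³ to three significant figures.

Direct-runoff ordinates (Q − Q_b): 0.00, 6.55, 20.09, 28.64, 41.18, 68.73, 100.27, 63.82, 41.36, 25.91, 16.45, 0.00 cfs.
ΣQ_DR = 413.0 cfs.
With Δt = 1.5 h = 5400 s, V = ΣQ_DR · Δt = 413.0 × 5400 = 2.23 × 10^6 ft³.

V ≈ 2.23 × 10^6 ft³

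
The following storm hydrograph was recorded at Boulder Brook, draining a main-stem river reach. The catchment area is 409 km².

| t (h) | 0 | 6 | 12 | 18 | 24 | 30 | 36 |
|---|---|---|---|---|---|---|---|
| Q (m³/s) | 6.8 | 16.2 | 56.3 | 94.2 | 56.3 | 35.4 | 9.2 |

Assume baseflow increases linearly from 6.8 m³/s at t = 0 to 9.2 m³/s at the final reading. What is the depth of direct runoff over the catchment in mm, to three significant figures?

Direct runoff: 0.00, 9.00, 48.70, 86.20, 47.90, 26.60, 0.00 m³/s; ΣQ_DR = 218.4 m³/s.
V = ΣQ_DR · Δt = 218.4 × 21600 s = 4.717 × 10^6 m³.
Over A = 409 km², depth = V / A = 11.5 mm.

d ≈ 11.5 mm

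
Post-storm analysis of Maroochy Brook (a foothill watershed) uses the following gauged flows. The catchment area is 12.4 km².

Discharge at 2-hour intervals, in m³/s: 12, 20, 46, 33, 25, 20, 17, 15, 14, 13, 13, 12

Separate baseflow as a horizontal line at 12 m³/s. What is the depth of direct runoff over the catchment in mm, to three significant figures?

d ≈ 55.7 mm

Direct runoff: 0.0, 8.0, 34.0, 21.0, 13.0, 8.0, 5.0, 3.0, 2.0, 1.0, 1.0, 0.0 m³/s; ΣQ_DR = 96.00 m³/s.
V = ΣQ_DR · Δt = 96.00 × 7200 s = 6.912 × 10^5 m³.
Over A = 12.4 km², depth = V / A = 55.7 mm.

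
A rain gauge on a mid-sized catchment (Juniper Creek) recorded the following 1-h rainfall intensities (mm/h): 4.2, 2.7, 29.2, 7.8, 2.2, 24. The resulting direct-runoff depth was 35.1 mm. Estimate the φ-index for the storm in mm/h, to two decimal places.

φ ≈ 9.05 mm/h

Only the 2 blocks with intensity above φ contribute runoff: 29.2, 24 mm/h.
Σ(I−φ)·Δt = d  ⇒  (29.2+24 − 2φ)·1 = 35.1
φ = (53.20 − 35.1/1) / 2 = 9.05 mm/h.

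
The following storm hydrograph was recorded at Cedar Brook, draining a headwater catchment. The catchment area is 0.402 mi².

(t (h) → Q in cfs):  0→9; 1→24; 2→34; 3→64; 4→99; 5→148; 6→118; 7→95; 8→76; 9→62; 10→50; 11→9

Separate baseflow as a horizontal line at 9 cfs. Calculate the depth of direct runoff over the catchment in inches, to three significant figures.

Direct runoff: 0.0, 15.0, 25.0, 55.0, 90.0, 139.0, 109.0, 86.0, 67.0, 53.0, 41.0, 0.0 cfs; ΣQ_DR = 680.0 cfs.
V = ΣQ_DR · Δt = 680.0 × 3600 s = 2.448 × 10^6 ft³.
Over A = 0.402 mi², depth = V / A = 2.62 in.

d ≈ 2.62 in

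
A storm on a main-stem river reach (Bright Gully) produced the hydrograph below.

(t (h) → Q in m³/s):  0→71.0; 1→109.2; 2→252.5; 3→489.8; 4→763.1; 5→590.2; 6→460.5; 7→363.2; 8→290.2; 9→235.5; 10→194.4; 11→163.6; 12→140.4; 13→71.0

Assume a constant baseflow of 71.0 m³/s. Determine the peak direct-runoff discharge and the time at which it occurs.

Subtracting baseflow gives direct-runoff ordinates: 0.0, 38.2, 181.5, 418.8, 692.1, 519.2, 389.5, 292.2, 219.2, 164.5, 123.4, 92.6, 69.4, 0.0 m³/s.
The maximum is 692.1 m³/s, occurring at the reading for t = 4 h.

Q_p = 692.1 m³/s at t = 4 h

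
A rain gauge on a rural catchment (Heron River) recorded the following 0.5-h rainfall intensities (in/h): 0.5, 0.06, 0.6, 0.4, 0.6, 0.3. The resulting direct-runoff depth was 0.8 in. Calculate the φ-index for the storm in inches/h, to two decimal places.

φ ≈ 0.16 in/h

Only the 5 blocks with intensity above φ contribute runoff: 0.5, 0.6, 0.4, 0.6, 0.3 in/h.
Σ(I−φ)·Δt = d  ⇒  (0.5+0.6+0.4+0.6+0.3 − 5φ)·0.5 = 0.8
φ = (2.400 − 0.8/0.5) / 5 = 0.16 in/h.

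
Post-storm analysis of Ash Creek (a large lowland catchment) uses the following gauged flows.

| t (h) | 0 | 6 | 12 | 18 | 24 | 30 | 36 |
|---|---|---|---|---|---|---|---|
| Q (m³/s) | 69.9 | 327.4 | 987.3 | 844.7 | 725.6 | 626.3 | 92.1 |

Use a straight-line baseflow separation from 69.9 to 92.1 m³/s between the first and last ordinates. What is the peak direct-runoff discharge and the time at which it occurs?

Q_p = 910.00 m³/s at t = 12 h

Subtracting baseflow gives direct-runoff ordinates: 0.00, 253.80, 910.00, 763.70, 640.90, 537.90, 0.00 m³/s.
The maximum is 910.00 m³/s, occurring at the reading for t = 12 h.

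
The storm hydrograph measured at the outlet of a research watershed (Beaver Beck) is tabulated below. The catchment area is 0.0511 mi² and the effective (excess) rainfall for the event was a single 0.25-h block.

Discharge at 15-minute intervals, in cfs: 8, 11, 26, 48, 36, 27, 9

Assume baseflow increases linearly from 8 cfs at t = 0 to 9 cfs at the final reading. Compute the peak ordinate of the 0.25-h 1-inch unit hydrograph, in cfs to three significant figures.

U_p ≈ 49.4 cfs

Direct runoff: 0.00, 2.83, 17.67, 39.50, 27.33, 18.17, 0.00 cfs; ΣQ_DR = 105.5 cfs, peak = 39.50 cfs.
Runoff depth d = ΣQ_DR·Δt / A = 105.5 × 900 / (0.0511 mi²) = 0.7998 in.
The 1-inch UH is the DRH scaled by (1 in)/d, so U_p = 39.50 × 1/0.7998 = 49.4 cfs.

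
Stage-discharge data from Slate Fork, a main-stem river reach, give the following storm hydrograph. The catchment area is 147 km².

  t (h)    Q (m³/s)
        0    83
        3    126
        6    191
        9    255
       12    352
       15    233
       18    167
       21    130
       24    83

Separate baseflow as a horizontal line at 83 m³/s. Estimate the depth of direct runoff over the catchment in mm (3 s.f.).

d ≈ 64.1 mm

Direct runoff: 0.0, 43.0, 108.0, 172.0, 269.0, 150.0, 84.0, 47.0, 0.0 m³/s; ΣQ_DR = 873.0 m³/s.
V = ΣQ_DR · Δt = 873.0 × 10800 s = 9.428 × 10^6 m³.
Over A = 147 km², depth = V / A = 64.1 mm.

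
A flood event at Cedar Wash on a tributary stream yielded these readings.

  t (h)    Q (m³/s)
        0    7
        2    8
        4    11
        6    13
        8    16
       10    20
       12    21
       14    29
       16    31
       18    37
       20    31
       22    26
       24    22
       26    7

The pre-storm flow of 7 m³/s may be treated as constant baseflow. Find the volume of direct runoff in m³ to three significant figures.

V ≈ 1.30 × 10^6 m³

Direct-runoff ordinates (Q − Q_b): 0.0, 1.0, 4.0, 6.0, 9.0, 13.0, 14.0, 22.0, 24.0, 30.0, 24.0, 19.0, 15.0, 0.0 m³/s.
ΣQ_DR = 181.0 m³/s.
With Δt = 2 h = 7200 s, V = ΣQ_DR · Δt = 181.0 × 7200 = 1.30 × 10^6 m³.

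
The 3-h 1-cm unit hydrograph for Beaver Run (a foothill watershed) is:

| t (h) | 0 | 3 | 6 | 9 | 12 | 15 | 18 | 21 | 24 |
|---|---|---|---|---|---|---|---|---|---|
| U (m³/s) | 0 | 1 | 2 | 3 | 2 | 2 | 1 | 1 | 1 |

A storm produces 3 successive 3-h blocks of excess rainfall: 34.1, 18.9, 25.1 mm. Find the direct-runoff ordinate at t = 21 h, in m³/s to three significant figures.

Q ≈ 10.3 m³/s

By discrete convolution, Q_j = Σ (P_i / 10 mm) · U_{j−i}.
At t = 21 h (j=7): Q = (34.1/10)·1 + (18.9/10)·1 + (25.1/10)·2 = 10.3 m³/s.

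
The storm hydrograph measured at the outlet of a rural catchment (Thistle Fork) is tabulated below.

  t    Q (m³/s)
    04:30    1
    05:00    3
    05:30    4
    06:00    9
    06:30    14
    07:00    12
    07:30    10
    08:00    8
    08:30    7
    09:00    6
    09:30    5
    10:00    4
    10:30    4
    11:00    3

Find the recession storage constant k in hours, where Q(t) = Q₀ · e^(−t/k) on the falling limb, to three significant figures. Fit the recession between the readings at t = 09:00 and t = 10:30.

On the falling limb, Q drops from 6 to 4 m³/s between t = 09:00 and t = 10:30 (Δt = 1.5 h).
k = −Δt / ln(Q₂/Q₁) = −1.5 / ln(4/6) = 3.70 h.

k ≈ 3.70 h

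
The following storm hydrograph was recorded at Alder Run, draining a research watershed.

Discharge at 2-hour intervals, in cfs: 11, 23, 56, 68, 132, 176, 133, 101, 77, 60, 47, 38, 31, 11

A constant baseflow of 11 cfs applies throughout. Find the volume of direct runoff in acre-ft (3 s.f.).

V ≈ 134 acre-ft

Direct-runoff ordinates (Q − Q_b): 0.0, 12.0, 45.0, 57.0, 121.0, 165.0, 122.0, 90.0, 66.0, 49.0, 36.0, 27.0, 20.0, 0.0 cfs.
ΣQ_DR = 810.0 cfs.
With Δt = 2 h = 7200 s, V = ΣQ_DR · Δt = 810.0 × 7200 = 5.83 × 10^6 ft³ = 134 acre-ft.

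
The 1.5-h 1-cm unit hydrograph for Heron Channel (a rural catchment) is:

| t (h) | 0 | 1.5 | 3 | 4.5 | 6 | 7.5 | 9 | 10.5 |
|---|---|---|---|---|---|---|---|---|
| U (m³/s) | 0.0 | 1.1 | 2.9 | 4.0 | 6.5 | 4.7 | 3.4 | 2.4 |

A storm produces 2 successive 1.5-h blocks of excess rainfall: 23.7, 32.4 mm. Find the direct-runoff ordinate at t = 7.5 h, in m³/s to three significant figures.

Q ≈ 32.2 m³/s

By discrete convolution, Q_j = Σ (P_i / 10 mm) · U_{j−i}.
At t = 7.5 h (j=5): Q = (23.7/10)·4.7 + (32.4/10)·6.5 = 32.2 m³/s.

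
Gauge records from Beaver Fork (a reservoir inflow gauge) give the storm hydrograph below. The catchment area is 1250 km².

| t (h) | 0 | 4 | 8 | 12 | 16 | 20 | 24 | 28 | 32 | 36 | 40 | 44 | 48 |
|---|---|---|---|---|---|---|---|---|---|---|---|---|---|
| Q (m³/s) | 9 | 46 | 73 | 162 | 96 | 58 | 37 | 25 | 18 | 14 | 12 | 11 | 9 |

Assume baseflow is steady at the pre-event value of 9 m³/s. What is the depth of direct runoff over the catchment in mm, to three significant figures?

d ≈ 5.22 mm

Direct runoff: 0.0, 37.0, 64.0, 153.0, 87.0, 49.0, 28.0, 16.0, 9.0, 5.0, 3.0, 2.0, 0.0 m³/s; ΣQ_DR = 453.0 m³/s.
V = ΣQ_DR · Δt = 453.0 × 14400 s = 6.523 × 10^6 m³.
Over A = 1250 km², depth = V / A = 5.22 mm.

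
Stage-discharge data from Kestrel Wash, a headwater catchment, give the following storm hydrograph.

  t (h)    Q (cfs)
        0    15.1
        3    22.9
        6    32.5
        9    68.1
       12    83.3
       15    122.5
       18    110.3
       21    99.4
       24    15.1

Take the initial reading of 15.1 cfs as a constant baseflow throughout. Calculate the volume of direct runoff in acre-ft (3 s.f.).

Direct-runoff ordinates (Q − Q_b): 0.0, 7.8, 17.4, 53.0, 68.2, 107.4, 95.2, 84.3, 0.0 cfs.
ΣQ_DR = 433.3 cfs.
With Δt = 3 h = 10800 s, V = ΣQ_DR · Δt = 433.3 × 10800 = 4.68 × 10^6 ft³ = 107 acre-ft.

V ≈ 107 acre-ft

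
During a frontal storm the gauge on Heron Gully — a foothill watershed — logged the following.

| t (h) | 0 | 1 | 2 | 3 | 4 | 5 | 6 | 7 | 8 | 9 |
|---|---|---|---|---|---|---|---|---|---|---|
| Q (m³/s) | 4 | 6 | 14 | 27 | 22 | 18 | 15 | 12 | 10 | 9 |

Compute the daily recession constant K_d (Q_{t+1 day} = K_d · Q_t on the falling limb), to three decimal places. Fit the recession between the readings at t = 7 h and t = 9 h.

K_d ≈ 0.032

Between t = 7 h and t = 9 h the flow falls from 12 to 9 m³/s over 2×1 h = 2 h.
Per-interval ratio K = (9/12)^(1/2) = 0.8660; K_d = K^(24/1) = 0.032.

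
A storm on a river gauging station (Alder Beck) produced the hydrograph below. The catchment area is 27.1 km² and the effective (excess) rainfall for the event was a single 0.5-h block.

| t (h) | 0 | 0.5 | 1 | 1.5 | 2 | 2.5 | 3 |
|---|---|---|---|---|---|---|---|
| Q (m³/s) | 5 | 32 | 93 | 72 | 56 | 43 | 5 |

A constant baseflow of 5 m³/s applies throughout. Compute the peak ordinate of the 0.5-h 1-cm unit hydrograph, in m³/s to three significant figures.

Direct runoff: 0.0, 27.0, 88.0, 67.0, 51.0, 38.0, 0.0 m³/s; ΣQ_DR = 271.0 m³/s, peak = 88.0 m³/s.
Runoff depth d = ΣQ_DR·Δt / A = 271.0 × 1800 / (27.1 km²) = 18.00 mm.
The 1-cm UH is the DRH scaled by (10 mm)/d, so U_p = 88.0 × 10/18.00 = 48.9 m³/s.

U_p ≈ 48.9 m³/s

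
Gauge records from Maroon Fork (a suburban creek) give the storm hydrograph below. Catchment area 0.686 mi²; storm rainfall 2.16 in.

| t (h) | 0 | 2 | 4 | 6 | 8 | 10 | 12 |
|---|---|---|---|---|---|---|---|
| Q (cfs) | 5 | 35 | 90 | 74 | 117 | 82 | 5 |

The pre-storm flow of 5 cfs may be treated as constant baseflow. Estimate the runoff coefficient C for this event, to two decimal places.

ΣQ_DR = 373.0 cfs; V = ΣQ_DR·Δt = 2.686 × 10^6 ft³.
Runoff depth d = V / A = 1.685 in.
C = d / P = 1.685 / 2.16 = 0.78.

C ≈ 0.78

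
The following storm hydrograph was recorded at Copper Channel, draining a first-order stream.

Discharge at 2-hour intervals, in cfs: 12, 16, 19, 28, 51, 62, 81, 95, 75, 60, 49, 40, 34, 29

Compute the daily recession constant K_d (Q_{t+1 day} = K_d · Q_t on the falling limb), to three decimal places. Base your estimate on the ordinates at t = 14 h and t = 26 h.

Between t = 14 h and t = 26 h the flow falls from 95 to 29 cfs over 6×2 h = 12 h.
Per-interval ratio K = (29/95)^(1/6) = 0.8206; K_d = K^(24/2) = 0.093.

K_d ≈ 0.093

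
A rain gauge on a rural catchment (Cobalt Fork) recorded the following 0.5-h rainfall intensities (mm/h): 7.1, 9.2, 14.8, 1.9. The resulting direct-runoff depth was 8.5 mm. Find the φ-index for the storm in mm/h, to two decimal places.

Only the 3 blocks with intensity above φ contribute runoff: 7.1, 9.2, 14.8 mm/h.
Σ(I−φ)·Δt = d  ⇒  (7.1+9.2+14.8 − 3φ)·0.5 = 8.5
φ = (31.10 − 8.5/0.5) / 3 = 4.70 mm/h.

φ ≈ 4.70 mm/h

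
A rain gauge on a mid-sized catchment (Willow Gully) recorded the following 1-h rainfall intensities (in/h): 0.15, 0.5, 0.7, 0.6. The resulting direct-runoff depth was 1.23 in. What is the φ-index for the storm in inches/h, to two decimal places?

φ ≈ 0.19 in/h

Only the 3 blocks with intensity above φ contribute runoff: 0.5, 0.7, 0.6 in/h.
Σ(I−φ)·Δt = d  ⇒  (0.5+0.7+0.6 − 3φ)·1 = 1.23
φ = (1.800 − 1.23/1) / 3 = 0.19 in/h.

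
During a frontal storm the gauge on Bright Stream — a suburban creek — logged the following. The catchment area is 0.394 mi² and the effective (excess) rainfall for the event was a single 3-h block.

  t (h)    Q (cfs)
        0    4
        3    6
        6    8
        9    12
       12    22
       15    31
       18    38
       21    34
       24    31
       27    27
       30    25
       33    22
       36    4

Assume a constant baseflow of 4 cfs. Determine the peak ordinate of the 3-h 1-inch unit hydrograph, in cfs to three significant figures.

Direct runoff: 0.0, 2.0, 4.0, 8.0, 18.0, 27.0, 34.0, 30.0, 27.0, 23.0, 21.0, 18.0, 0.0 cfs; ΣQ_DR = 212.0 cfs, peak = 34.0 cfs.
Runoff depth d = ΣQ_DR·Δt / A = 212.0 × 10800 / (0.394 mi²) = 2.501 in.
The 1-inch UH is the DRH scaled by (1 in)/d, so U_p = 34.0 × 1/2.501 = 13.6 cfs.

U_p ≈ 13.6 cfs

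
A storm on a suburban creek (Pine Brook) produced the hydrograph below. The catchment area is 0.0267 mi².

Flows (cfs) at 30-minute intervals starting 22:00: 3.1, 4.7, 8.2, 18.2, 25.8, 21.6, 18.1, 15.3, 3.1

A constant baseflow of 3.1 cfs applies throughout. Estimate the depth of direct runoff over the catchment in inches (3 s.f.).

Direct runoff: 0.0, 1.6, 5.1, 15.1, 22.7, 18.5, 15.0, 12.2, 0.0 cfs; ΣQ_DR = 90.20 cfs.
V = ΣQ_DR · Δt = 90.20 × 1800 s = 1.624 × 10^5 ft³.
Over A = 0.0267 mi², depth = V / A = 2.62 in.

d ≈ 2.62 in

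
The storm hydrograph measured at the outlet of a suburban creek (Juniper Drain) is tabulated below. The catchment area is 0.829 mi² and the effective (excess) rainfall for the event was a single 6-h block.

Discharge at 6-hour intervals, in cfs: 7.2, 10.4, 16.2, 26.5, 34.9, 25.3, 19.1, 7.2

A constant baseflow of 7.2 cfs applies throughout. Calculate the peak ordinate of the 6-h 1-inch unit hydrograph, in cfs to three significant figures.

U_p ≈ 27.7 cfs

Direct runoff: 0.0, 3.2, 9.0, 19.3, 27.7, 18.1, 11.9, 0.0 cfs; ΣQ_DR = 89.20 cfs, peak = 27.7 cfs.
Runoff depth d = ΣQ_DR·Δt / A = 89.20 × 21600 / (0.829 mi²) = 1.000 in.
The 1-inch UH is the DRH scaled by (1 in)/d, so U_p = 27.7 × 1/1.000 = 27.7 cfs.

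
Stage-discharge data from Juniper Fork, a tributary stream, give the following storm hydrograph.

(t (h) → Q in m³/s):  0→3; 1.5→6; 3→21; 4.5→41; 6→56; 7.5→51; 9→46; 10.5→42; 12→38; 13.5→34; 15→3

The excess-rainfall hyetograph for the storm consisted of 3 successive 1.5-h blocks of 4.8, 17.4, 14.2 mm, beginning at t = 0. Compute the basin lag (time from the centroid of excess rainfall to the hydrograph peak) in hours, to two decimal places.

Centroid of excess rainfall: t_c = Σ P_i·t̄_i / ΣP_i = 2.6374 h (block centres at 0.75, 2.25, 3.75 h).
Hydrograph peak occurs at t = 6 h, so basin lag t_L = 6 − 2.6374 = 3.36 h.

t_L ≈ 3.36 h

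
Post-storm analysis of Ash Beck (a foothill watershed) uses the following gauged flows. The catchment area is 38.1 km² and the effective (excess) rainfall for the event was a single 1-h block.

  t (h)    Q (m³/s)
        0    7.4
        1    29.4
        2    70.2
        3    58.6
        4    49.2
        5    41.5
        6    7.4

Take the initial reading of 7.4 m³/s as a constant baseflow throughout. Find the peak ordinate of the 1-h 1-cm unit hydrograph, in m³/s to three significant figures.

U_p ≈ 31.4 m³/s

Direct runoff: 0.0, 22.0, 62.8, 51.2, 41.8, 34.1, 0.0 m³/s; ΣQ_DR = 211.9 m³/s, peak = 62.8 m³/s.
Runoff depth d = ΣQ_DR·Δt / A = 211.9 × 3600 / (38.1 km²) = 20.02 mm.
The 1-cm UH is the DRH scaled by (10 mm)/d, so U_p = 62.8 × 10/20.02 = 31.4 m³/s.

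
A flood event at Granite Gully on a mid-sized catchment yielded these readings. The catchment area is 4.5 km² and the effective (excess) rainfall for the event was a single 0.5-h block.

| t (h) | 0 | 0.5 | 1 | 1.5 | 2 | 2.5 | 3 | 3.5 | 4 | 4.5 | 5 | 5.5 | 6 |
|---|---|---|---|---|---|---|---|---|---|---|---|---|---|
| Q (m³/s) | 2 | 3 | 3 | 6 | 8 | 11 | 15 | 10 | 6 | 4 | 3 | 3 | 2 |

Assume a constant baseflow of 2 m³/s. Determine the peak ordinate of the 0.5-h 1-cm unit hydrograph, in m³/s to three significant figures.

U_p ≈ 6.50 m³/s

Direct runoff: 0.0, 1.0, 1.0, 4.0, 6.0, 9.0, 13.0, 8.0, 4.0, 2.0, 1.0, 1.0, 0.0 m³/s; ΣQ_DR = 50.00 m³/s, peak = 13.0 m³/s.
Runoff depth d = ΣQ_DR·Δt / A = 50.00 × 1800 / (4.5 km²) = 20.00 mm.
The 1-cm UH is the DRH scaled by (10 mm)/d, so U_p = 13.0 × 10/20.00 = 6.50 m³/s.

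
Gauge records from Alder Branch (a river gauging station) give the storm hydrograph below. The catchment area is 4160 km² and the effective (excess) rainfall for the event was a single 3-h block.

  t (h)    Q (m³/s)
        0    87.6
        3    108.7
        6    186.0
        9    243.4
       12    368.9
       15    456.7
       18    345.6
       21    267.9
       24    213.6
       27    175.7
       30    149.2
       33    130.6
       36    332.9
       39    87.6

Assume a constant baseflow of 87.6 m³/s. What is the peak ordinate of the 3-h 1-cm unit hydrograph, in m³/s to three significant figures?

Direct runoff: 0.0, 21.1, 98.4, 155.8, 281.3, 369.1, 258.0, 180.3, 126.0, 88.1, 61.6, 43.0, 245.3, 0.0 m³/s; ΣQ_DR = 1928 m³/s, peak = 369.1 m³/s.
Runoff depth d = ΣQ_DR·Δt / A = 1928 × 10800 / (4160 km²) = 5.005 mm.
The 1-cm UH is the DRH scaled by (10 mm)/d, so U_p = 369.1 × 10/5.005 = 737 m³/s.

U_p ≈ 737 m³/s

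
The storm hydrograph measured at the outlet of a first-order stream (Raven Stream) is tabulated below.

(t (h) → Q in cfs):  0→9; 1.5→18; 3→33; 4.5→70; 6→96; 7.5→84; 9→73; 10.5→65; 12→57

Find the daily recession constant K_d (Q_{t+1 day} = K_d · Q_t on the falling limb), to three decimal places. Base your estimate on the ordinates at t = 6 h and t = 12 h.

K_d ≈ 0.124

Between t = 6 h and t = 12 h the flow falls from 96 to 57 cfs over 4×1.5 h = 6 h.
Per-interval ratio K = (57/96)^(1/4) = 0.8778; K_d = K^(24/1.5) = 0.124.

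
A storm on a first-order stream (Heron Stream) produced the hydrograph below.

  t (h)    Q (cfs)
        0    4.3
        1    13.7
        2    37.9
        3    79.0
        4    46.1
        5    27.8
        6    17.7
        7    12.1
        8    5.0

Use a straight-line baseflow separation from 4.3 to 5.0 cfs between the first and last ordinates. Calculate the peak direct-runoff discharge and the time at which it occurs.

Subtracting baseflow gives direct-runoff ordinates: 0.00, 9.31, 33.42, 74.44, 41.45, 23.06, 12.88, 7.19, 0.00 cfs.
The maximum is 74.44 cfs, occurring at the reading for t = 3 h.

Q_p = 74.44 cfs at t = 3 h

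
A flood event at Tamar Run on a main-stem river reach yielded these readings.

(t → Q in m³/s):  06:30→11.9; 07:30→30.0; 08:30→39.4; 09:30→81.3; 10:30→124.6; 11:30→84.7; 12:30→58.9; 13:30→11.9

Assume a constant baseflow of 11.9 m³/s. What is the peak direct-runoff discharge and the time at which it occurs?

Subtracting baseflow gives direct-runoff ordinates: 0.0, 18.1, 27.5, 69.4, 112.7, 72.8, 47.0, 0.0 m³/s.
The maximum is 112.7 m³/s, occurring at the reading for t = 10:30.

Q_p = 112.7 m³/s at t = 10:30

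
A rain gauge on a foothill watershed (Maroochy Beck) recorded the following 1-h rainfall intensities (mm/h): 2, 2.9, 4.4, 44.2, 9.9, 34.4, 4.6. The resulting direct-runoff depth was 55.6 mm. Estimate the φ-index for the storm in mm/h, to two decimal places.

φ ≈ 11.50 mm/h

Only the 2 blocks with intensity above φ contribute runoff: 44.2, 34.4 mm/h.
Σ(I−φ)·Δt = d  ⇒  (44.2+34.4 − 2φ)·1 = 55.6
φ = (78.60 − 55.6/1) / 2 = 11.50 mm/h.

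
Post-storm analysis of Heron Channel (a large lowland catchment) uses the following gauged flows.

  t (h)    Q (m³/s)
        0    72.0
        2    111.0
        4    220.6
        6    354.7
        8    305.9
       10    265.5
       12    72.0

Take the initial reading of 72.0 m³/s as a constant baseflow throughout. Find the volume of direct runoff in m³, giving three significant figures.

Direct-runoff ordinates (Q − Q_b): 0.0, 39.0, 148.6, 282.7, 233.9, 193.5, 0.0 m³/s.
ΣQ_DR = 897.7 m³/s.
With Δt = 2 h = 7200 s, V = ΣQ_DR · Δt = 897.7 × 7200 = 6.46 × 10^6 m³.

V ≈ 6.46 × 10^6 m³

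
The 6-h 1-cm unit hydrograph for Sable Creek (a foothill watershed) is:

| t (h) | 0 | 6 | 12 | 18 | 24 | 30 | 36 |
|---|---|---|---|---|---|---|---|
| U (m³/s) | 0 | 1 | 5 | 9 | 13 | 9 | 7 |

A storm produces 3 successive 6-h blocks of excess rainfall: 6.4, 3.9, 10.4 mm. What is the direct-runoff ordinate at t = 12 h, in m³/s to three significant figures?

Q ≈ 3.59 m³/s

By discrete convolution, Q_j = Σ (P_i / 10 mm) · U_{j−i}.
At t = 12 h (j=2): Q = (6.4/10)·5 + (3.9/10)·1 + (10.4/10)·0 = 3.59 m³/s.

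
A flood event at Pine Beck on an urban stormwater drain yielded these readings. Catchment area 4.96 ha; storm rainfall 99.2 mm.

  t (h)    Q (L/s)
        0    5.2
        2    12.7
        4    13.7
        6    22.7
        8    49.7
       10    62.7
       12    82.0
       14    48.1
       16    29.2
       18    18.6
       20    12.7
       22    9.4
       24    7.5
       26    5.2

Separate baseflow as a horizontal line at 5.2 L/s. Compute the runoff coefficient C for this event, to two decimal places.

ΣQ_DR = 306.6 L/s; V = ΣQ_DR·Δt = 2.208 × 10^6 L.
Runoff depth d = V / A = 44.51 mm.
C = d / P = 44.51 / 99.2 = 0.45.

C ≈ 0.45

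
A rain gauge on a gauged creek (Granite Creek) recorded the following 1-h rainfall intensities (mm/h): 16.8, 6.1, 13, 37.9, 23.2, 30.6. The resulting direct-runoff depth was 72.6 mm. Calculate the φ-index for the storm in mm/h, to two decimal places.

Only the 5 blocks with intensity above φ contribute runoff: 16.8, 13, 37.9, 23.2, 30.6 mm/h.
Σ(I−φ)·Δt = d  ⇒  (16.8+13+37.9+23.2+30.6 − 5φ)·1 = 72.6
φ = (121.5 − 72.6/1) / 5 = 9.78 mm/h.

φ ≈ 9.78 mm/h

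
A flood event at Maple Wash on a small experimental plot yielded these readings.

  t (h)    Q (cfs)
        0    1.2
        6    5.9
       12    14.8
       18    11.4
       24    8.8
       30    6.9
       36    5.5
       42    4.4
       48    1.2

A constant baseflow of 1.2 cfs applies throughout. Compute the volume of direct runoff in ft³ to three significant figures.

V ≈ 1.06 × 10^6 ft³

Direct-runoff ordinates (Q − Q_b): 0.0, 4.7, 13.6, 10.2, 7.6, 5.7, 4.3, 3.2, 0.0 cfs.
ΣQ_DR = 49.30 cfs.
With Δt = 6 h = 21600 s, V = ΣQ_DR · Δt = 49.30 × 21600 = 1.06 × 10^6 ft³.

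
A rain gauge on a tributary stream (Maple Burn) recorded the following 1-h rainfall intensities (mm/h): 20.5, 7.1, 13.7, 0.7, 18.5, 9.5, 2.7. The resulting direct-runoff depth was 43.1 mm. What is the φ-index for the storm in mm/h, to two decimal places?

Only the 5 blocks with intensity above φ contribute runoff: 20.5, 7.1, 13.7, 18.5, 9.5 mm/h.
Σ(I−φ)·Δt = d  ⇒  (20.5+7.1+13.7+18.5+9.5 − 5φ)·1 = 43.1
φ = (69.30 − 43.1/1) / 5 = 5.24 mm/h.

φ ≈ 5.24 mm/h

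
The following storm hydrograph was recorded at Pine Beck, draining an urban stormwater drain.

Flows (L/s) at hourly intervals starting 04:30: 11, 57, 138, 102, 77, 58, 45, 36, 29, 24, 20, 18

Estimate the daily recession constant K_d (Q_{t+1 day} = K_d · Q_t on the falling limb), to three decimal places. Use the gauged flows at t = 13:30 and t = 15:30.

K_d ≈ 0.032

Between t = 13:30 and t = 15:30 the flow falls from 24 to 18 L/s over 2×1 h = 2 h.
Per-interval ratio K = (18/24)^(1/2) = 0.8660; K_d = K^(24/1) = 0.032.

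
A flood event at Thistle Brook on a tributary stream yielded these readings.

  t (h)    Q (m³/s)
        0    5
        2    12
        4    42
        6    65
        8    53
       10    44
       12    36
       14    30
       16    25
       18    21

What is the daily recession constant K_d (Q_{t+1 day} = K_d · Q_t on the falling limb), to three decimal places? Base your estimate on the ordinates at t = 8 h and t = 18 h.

Between t = 8 h and t = 18 h the flow falls from 53 to 21 m³/s over 5×2 h = 10 h.
Per-interval ratio K = (21/53)^(1/5) = 0.8310; K_d = K^(24/2) = 0.108.

K_d ≈ 0.108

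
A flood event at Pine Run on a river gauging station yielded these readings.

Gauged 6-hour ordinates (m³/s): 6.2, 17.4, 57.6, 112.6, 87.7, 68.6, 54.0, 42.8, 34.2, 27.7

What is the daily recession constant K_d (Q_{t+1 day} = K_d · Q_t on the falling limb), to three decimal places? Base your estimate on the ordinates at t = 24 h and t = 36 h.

K_d ≈ 0.379

Between t = 24 h and t = 36 h the flow falls from 87.7 to 54.0 m³/s over 2×6 h = 12 h.
Per-interval ratio K = (54.0/87.7)^(1/2) = 0.7847; K_d = K^(24/6) = 0.379.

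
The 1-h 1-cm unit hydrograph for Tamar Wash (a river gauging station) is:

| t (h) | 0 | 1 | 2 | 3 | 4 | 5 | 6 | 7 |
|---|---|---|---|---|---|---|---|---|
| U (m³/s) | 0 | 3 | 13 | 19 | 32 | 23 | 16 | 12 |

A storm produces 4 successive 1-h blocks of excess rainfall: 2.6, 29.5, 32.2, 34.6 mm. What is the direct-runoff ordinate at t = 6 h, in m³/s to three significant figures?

By discrete convolution, Q_j = Σ (P_i / 10 mm) · U_{j−i}.
At t = 6 h (j=6): Q = (2.6/10)·16 + (29.5/10)·23 + (32.2/10)·32 + (34.6/10)·19 = 241 m³/s.

Q ≈ 241 m³/s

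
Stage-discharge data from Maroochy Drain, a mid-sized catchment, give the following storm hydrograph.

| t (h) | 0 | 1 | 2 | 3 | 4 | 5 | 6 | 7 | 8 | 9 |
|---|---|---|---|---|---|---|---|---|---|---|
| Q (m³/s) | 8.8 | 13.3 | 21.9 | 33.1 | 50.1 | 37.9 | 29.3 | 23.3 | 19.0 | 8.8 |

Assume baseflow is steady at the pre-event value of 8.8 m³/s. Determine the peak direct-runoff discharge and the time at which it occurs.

Q_p = 41.3 m³/s at t = 4 h

Subtracting baseflow gives direct-runoff ordinates: 0.0, 4.5, 13.1, 24.3, 41.3, 29.1, 20.5, 14.5, 10.2, 0.0 m³/s.
The maximum is 41.3 m³/s, occurring at the reading for t = 4 h.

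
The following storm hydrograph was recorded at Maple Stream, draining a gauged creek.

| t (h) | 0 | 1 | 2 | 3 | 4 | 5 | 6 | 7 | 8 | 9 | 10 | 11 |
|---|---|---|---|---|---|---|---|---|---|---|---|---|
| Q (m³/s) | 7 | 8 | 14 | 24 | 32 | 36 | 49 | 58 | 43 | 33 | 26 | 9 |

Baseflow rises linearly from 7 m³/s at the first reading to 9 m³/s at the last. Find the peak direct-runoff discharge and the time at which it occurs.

Q_p = 49.73 m³/s at t = 7 h

Subtracting baseflow gives direct-runoff ordinates: 0.00, 0.82, 6.64, 16.45, 24.27, 28.09, 40.91, 49.73, 34.55, 24.36, 17.18, 0.00 m³/s.
The maximum is 49.73 m³/s, occurring at the reading for t = 7 h.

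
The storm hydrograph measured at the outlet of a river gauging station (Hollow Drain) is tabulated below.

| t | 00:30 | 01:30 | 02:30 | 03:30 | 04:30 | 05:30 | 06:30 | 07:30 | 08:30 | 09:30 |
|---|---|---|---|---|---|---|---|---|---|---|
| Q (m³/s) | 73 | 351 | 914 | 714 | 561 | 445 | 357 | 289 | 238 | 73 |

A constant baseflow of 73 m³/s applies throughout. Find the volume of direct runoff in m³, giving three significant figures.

Direct-runoff ordinates (Q − Q_b): 0.0, 278.0, 841.0, 641.0, 488.0, 372.0, 284.0, 216.0, 165.0, 0.0 m³/s.
ΣQ_DR = 3285 m³/s.
With Δt = 1 h = 3600 s, V = ΣQ_DR · Δt = 3285 × 3600 = 1.18 × 10^7 m³.

V ≈ 1.18 × 10^7 m³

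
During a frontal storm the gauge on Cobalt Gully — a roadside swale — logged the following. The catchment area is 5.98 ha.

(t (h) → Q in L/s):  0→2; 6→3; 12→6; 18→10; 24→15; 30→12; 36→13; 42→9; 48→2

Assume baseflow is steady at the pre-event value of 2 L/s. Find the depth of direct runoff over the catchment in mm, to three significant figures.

d ≈ 19.5 mm

Direct runoff: 0.0, 1.0, 4.0, 8.0, 13.0, 10.0, 11.0, 7.0, 0.0 L/s; ΣQ_DR = 54.00 L/s.
V = ΣQ_DR · Δt = 54.00 × 21600 s = 1.166 × 10^6 L.
Over A = 5.98 ha, depth = V / A = 19.5 mm.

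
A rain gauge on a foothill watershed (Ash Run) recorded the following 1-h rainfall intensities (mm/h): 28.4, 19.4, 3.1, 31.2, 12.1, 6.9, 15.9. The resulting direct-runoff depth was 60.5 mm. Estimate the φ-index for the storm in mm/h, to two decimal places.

φ ≈ 9.30 mm/h

Only the 5 blocks with intensity above φ contribute runoff: 28.4, 19.4, 31.2, 12.1, 15.9 mm/h.
Σ(I−φ)·Δt = d  ⇒  (28.4+19.4+31.2+12.1+15.9 − 5φ)·1 = 60.5
φ = (107.0 − 60.5/1) / 5 = 9.30 mm/h.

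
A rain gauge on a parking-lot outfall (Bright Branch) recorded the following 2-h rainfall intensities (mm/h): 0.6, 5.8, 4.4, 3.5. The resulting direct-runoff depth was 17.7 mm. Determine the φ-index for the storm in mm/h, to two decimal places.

φ ≈ 1.62 mm/h

Only the 3 blocks with intensity above φ contribute runoff: 5.8, 4.4, 3.5 mm/h.
Σ(I−φ)·Δt = d  ⇒  (5.8+4.4+3.5 − 3φ)·2 = 17.7
φ = (13.70 − 17.7/2) / 3 = 1.62 mm/h.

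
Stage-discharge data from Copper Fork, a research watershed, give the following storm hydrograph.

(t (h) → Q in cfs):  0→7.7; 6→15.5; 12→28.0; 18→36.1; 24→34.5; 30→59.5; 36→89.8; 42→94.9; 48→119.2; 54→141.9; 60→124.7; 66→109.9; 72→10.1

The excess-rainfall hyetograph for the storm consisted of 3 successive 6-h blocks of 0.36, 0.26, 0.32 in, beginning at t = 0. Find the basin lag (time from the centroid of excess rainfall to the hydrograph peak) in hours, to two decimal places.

Centroid of excess rainfall: t_c = Σ P_i·t̄_i / ΣP_i = 8.7447 h (block centres at 3, 9, 15 h).
Hydrograph peak occurs at t = 54 h, so basin lag t_L = 54 − 8.7447 = 45.26 h.

t_L ≈ 45.26 h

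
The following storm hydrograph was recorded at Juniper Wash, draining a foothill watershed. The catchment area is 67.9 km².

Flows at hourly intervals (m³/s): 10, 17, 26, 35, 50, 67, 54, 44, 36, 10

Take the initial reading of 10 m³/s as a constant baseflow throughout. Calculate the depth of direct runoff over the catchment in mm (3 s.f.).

d ≈ 13.2 mm

Direct runoff: 0.0, 7.0, 16.0, 25.0, 40.0, 57.0, 44.0, 34.0, 26.0, 0.0 m³/s; ΣQ_DR = 249.0 m³/s.
V = ΣQ_DR · Δt = 249.0 × 3600 s = 8.964 × 10^5 m³.
Over A = 67.9 km², depth = V / A = 13.2 mm.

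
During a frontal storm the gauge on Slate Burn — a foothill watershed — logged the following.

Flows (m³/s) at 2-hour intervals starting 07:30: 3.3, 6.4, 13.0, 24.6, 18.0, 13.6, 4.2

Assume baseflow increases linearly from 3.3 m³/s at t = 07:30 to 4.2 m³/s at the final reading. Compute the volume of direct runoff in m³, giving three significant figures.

V ≈ 4.09 × 10^5 m³

Direct-runoff ordinates (Q − Q_b): 0.00, 2.95, 9.40, 20.85, 14.10, 9.55, 0.00 m³/s.
ΣQ_DR = 56.85 m³/s.
With Δt = 2 h = 7200 s, V = ΣQ_DR · Δt = 56.85 × 7200 = 4.09 × 10^5 m³.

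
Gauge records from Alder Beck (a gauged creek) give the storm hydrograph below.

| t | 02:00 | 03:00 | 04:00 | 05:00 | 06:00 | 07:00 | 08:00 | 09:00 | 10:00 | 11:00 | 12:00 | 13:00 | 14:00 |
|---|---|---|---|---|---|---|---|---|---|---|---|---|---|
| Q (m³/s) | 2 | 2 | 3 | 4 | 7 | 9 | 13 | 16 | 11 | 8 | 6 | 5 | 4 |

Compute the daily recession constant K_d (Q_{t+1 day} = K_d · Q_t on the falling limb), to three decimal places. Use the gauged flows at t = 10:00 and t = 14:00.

K_d ≈ 0.002

Between t = 10:00 and t = 14:00 the flow falls from 11 to 4 m³/s over 4×1 h = 4 h.
Per-interval ratio K = (4/11)^(1/4) = 0.7765; K_d = K^(24/1) = 0.002.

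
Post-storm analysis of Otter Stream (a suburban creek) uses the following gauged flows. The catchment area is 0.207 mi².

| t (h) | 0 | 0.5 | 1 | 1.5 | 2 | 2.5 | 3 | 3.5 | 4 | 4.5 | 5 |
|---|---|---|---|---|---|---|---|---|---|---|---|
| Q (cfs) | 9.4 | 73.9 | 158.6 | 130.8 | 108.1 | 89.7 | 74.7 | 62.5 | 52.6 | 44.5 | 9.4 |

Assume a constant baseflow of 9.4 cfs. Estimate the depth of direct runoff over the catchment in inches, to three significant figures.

Direct runoff: 0.0, 64.5, 149.2, 121.4, 98.7, 80.3, 65.3, 53.1, 43.2, 35.1, 0.0 cfs; ΣQ_DR = 710.8 cfs.
V = ΣQ_DR · Δt = 710.8 × 1800 s = 1.279 × 10^6 ft³.
Over A = 0.207 mi², depth = V / A = 2.66 in.

d ≈ 2.66 in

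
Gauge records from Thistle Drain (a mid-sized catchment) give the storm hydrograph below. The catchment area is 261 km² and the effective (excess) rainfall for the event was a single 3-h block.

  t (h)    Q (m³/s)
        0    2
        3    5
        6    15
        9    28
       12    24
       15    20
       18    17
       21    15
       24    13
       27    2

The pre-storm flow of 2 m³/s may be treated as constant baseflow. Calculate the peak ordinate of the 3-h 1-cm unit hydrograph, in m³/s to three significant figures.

Direct runoff: 0.0, 3.0, 13.0, 26.0, 22.0, 18.0, 15.0, 13.0, 11.0, 0.0 m³/s; ΣQ_DR = 121.0 m³/s, peak = 26.0 m³/s.
Runoff depth d = ΣQ_DR·Δt / A = 121.0 × 10800 / (261 km²) = 5.007 mm.
The 1-cm UH is the DRH scaled by (10 mm)/d, so U_p = 26.0 × 10/5.007 = 51.9 m³/s.

U_p ≈ 51.9 m³/s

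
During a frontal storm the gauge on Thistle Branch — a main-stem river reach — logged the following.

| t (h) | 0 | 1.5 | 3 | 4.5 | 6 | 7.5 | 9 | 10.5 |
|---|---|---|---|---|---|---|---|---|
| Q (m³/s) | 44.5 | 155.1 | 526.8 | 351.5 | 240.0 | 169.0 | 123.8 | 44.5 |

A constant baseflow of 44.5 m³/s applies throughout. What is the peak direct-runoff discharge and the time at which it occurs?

Subtracting baseflow gives direct-runoff ordinates: 0.0, 110.6, 482.3, 307.0, 195.5, 124.5, 79.3, 0.0 m³/s.
The maximum is 482.3 m³/s, occurring at the reading for t = 3 h.

Q_p = 482.3 m³/s at t = 3 h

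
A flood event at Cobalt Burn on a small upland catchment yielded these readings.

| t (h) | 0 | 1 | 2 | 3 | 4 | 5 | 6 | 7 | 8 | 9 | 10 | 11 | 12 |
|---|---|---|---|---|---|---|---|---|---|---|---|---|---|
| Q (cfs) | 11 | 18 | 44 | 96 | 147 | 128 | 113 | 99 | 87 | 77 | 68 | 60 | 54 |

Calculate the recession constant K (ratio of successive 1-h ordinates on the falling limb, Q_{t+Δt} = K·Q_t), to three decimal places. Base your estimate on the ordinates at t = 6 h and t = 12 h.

Using the recession-limb readings at t = 6 h and t = 12 h: Q falls from 113 to 54 cfs over 6 intervals.
K = (Q₂/Q₁)^(1/6) = (54/113)^(1/6) = 0.884.

K ≈ 0.884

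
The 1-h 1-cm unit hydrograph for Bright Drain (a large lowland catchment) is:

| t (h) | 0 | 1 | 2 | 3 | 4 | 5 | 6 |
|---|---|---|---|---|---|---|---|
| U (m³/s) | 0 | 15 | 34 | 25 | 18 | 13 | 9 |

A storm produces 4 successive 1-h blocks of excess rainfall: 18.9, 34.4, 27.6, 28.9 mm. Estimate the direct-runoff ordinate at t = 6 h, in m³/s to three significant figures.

By discrete convolution, Q_j = Σ (P_i / 10 mm) · U_{j−i}.
At t = 6 h (j=6): Q = (18.9/10)·9 + (34.4/10)·13 + (27.6/10)·18 + (28.9/10)·25 = 184 m³/s.

Q ≈ 184 m³/s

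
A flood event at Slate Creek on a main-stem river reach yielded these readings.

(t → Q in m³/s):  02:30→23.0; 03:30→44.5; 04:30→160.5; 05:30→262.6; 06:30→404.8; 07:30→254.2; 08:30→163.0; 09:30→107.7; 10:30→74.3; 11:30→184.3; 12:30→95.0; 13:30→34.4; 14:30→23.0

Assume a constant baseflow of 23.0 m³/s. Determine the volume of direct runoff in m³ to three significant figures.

V ≈ 5.52 × 10^6 m³

Direct-runoff ordinates (Q − Q_b): 0.0, 21.5, 137.5, 239.6, 381.8, 231.2, 140.0, 84.7, 51.3, 161.3, 72.0, 11.4, 0.0 m³/s.
ΣQ_DR = 1532 m³/s.
With Δt = 1 h = 3600 s, V = ΣQ_DR · Δt = 1532 × 3600 = 5.52 × 10^6 m³.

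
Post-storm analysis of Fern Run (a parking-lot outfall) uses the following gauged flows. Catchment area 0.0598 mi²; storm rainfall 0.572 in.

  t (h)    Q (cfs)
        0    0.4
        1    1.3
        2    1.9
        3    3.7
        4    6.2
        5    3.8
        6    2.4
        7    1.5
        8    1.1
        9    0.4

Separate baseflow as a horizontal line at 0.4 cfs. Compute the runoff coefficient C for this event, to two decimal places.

C ≈ 0.85

ΣQ_DR = 18.70 cfs; V = ΣQ_DR·Δt = 67320 ft³.
Runoff depth d = V / A = 0.4846 in.
C = d / P = 0.4846 / 0.572 = 0.85.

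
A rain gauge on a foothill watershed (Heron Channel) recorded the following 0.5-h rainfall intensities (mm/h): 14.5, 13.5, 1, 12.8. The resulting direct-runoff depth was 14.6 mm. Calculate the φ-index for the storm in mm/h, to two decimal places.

Only the 3 blocks with intensity above φ contribute runoff: 14.5, 13.5, 12.8 mm/h.
Σ(I−φ)·Δt = d  ⇒  (14.5+13.5+12.8 − 3φ)·0.5 = 14.6
φ = (40.80 − 14.6/0.5) / 3 = 3.87 mm/h.

φ ≈ 3.87 mm/h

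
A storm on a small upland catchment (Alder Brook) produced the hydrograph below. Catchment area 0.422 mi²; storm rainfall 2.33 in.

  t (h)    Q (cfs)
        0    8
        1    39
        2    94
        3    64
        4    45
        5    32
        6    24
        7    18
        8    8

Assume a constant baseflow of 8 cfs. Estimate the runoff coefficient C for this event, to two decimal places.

C ≈ 0.41

ΣQ_DR = 260.0 cfs; V = ΣQ_DR·Δt = 9.360 × 10^5 ft³.
Runoff depth d = V / A = 0.9547 in.
C = d / P = 0.9547 / 2.33 = 0.41.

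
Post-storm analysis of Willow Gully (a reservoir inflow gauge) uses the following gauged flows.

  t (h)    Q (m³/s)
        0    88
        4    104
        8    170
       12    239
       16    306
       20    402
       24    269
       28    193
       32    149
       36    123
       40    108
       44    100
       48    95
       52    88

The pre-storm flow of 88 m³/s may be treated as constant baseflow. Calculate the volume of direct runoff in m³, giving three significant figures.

Direct-runoff ordinates (Q − Q_b): 0.0, 16.0, 82.0, 151.0, 218.0, 314.0, 181.0, 105.0, 61.0, 35.0, 20.0, 12.0, 7.0, 0.0 m³/s.
ΣQ_DR = 1202 m³/s.
With Δt = 4 h = 14400 s, V = ΣQ_DR · Δt = 1202 × 14400 = 1.73 × 10^7 m³.

V ≈ 1.73 × 10^7 m³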